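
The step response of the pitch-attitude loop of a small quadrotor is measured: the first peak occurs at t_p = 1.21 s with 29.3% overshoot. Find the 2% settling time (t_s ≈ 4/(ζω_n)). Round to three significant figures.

The overshoot fixes ζ = −ln(OS)/√(π²+ln²(OS)) = 0.364.
t_p = π/ω_d ⇒ ω_d = 2.60 rad/s; then ω_n = ω_d/√(1−ζ²) = 2.79 rad/s.
t_s ≈ 4/(ζω_n) = 4/(0.364·2.79) = 3.94 s.

t_s ≈ 3.94 s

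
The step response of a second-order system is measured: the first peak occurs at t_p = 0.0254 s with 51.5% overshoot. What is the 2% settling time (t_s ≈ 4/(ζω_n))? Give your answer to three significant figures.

t_s ≈ 0.153 s

The overshoot fixes ζ = −ln(OS)/√(π²+ln²(OS)) = 0.207.
t_p = π/ω_d ⇒ ω_d = 124 rad/s; then ω_n = ω_d/√(1−ζ²) = 126 rad/s.
t_s ≈ 4/(ζω_n) = 4/(0.207·126) = 0.153 s.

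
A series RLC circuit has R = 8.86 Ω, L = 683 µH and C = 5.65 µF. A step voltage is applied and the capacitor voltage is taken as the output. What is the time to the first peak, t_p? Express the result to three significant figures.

t_p ≈ 0.000213 s

For a series RLC circuit (capacitor voltage as output), ω_n = 1/√(LC) = 1/√(683 µH · 5.65 µF) = 16100 rad/s.
ζ = (R/2)·√(C/L) = (8.86/2)·√(5.65 µF/683 µH) = 0.403.
The damped frequency ω_d = ω_n√(1−ζ²) = 14700 rad/s. t_p = π/ω_d = 0.000213 s.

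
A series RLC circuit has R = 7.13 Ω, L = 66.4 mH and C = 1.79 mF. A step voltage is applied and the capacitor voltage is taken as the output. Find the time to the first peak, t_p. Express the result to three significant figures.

t_p ≈ 0.0422 s

For a series RLC circuit (capacitor voltage as output), ω_n = 1/√(LC) = 1/√(66.4 mH · 1.79 mF) = 91.7 rad/s.
ζ = (R/2)·√(C/L) = (7.13/2)·√(1.79 mF/66.4 mH) = 0.585.
ω_d = 91.7·√(1 − 0.585²) = 74.4 rad/s. t_p = π/ω_d = 0.0422 s.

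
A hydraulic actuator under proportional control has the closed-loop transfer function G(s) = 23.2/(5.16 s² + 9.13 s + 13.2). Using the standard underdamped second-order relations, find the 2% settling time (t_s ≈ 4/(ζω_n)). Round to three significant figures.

Dividing through by 5.16: denominator becomes s² + 1.769 s + 2.558.
So ω_n = √2.558 = 1.60 rad/s and ζ = 1.769/(2·1.60) = 0.553.
t_s ≈ 4/(ζω_n) = 4.52 s.

t_s ≈ 4.52 s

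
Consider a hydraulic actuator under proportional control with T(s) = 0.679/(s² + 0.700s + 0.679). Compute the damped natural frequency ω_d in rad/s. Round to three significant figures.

ω_d ≈ 0.746 rad/s

Matching coefficients with s² + 2ζω_n s + ω_n² gives ω_n² = 0.679 ⇒ ω_n = 0.824 rad/s, and ζ = 0.700/(2ω_n) = 0.425.
ω_d = 0.824·√(1 − 0.425²) = 0.746 rad/s.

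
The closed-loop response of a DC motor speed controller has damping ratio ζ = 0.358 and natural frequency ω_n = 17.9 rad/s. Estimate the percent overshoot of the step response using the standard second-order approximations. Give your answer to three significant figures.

For an underdamped second-order system, %OS = 100·exp(−πζ/√(1−ζ²)).
πζ/√(1−ζ²) = π·0.358/√(1−0.128) = 1.205, so %OS = 100·e^(−1.205) = 30.0%.

%OS ≈ 30.0%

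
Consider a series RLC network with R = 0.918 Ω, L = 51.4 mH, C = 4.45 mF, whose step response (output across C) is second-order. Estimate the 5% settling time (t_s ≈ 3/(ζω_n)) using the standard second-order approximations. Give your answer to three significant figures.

For a series RLC circuit (capacitor voltage as output), ω_n = 1/√(LC) = 1/√(51.4 mH · 4.45 mF) = 66.1 rad/s.
ζ = (R/2)·√(C/L) = (0.918/2)·√(4.45 mF/51.4 mH) = 0.135.
t_s ≈ 3/(ζω_n) = 0.336 s.

t_s ≈ 0.336 s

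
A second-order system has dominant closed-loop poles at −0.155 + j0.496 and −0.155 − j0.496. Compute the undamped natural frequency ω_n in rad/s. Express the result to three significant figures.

ω_n ≈ 0.520 rad/s

With σ = 0.155, ω_d = 0.496: ω_n = √(σ²+ω_d²) = 0.520 rad/s, ζ = σ/ω_n = 0.298.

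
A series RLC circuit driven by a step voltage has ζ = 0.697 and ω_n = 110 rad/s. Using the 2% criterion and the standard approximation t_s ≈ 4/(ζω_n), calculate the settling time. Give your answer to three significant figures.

t_s ≈ 0.0522 s

t_s ≈ 4/(ζω_n) = 4/(0.697 × 110) = 0.0522 s.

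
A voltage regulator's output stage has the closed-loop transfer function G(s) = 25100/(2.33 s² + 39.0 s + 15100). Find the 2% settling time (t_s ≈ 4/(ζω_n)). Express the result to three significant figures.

t_s ≈ 0.478 s

Dividing through by 2.33: denominator becomes s² + 16.74 s + 6481.
So ω_n = √6481 = 80.5 rad/s and ζ = 16.74/(2·80.5) = 0.104.
t_s ≈ 4/(ζω_n) = 0.478 s.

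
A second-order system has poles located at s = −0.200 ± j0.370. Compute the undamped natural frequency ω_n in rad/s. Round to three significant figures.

The poles are at −σ ± jω_d with σ = 0.200 and ω_d = 0.370, so ω_n = √(σ²+ω_d²) = 0.421 rad/s and ζ = σ/ω_n = 0.476.

ω_n ≈ 0.421 rad/s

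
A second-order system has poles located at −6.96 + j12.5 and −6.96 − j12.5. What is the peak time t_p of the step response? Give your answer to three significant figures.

t_p = π/ω_d with ω_d = 12.5 (the imaginary part), so t_p = 0.251 s.

t_p ≈ 0.251 s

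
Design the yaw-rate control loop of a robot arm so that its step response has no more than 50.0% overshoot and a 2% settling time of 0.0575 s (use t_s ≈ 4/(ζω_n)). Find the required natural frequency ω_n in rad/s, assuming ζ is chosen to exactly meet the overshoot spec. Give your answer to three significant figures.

ω_n ≈ 323 rad/s

ζ = −ln(OS)/√(π² + (ln OS)²). With OS = 0.500, ln OS = −0.6931 and ζ = 0.6931/3.217 = 0.215.
Then ω_n = 4/(ζ t_s) = 4/(0.215 × 0.0575) = 323 rad/s.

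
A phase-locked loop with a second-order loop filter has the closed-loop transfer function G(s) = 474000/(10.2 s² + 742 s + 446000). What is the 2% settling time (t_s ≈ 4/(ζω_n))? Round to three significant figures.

t_s ≈ 0.110 s

Dividing through by 10.2: denominator becomes s² + 72.75 s + 43730.
So ω_n = √43730 = 209 rad/s and ζ = 72.75/(2·209) = 0.174.
t_s ≈ 4/(ζω_n) = 0.110 s.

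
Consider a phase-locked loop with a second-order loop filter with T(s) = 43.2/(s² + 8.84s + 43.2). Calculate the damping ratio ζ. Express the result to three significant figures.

Matching coefficients with s² + 2ζω_n s + ω_n² gives ω_n² = 43.2 ⇒ ω_n = 6.57 rad/s, and ζ = 8.84/(2ω_n) = 0.672.

ζ ≈ 0.672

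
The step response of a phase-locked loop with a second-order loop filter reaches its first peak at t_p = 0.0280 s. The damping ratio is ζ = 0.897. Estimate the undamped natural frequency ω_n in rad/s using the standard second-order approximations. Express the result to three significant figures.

Peak time t_p = π/ω_d, so ω_d = π/t_p = π/0.0280 = 112 rad/s.
ω_n = ω_d/√(1−ζ²) = 112/√0.195 = 254 rad/s.

ω_n ≈ 254 rad/s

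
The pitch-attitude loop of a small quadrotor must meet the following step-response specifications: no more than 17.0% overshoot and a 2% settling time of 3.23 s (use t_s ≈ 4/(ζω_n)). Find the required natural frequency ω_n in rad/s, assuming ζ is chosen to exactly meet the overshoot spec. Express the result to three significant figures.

ω_n ≈ 2.52 rad/s

Inverting the overshoot relation: ζ = |ln 0.170|/√(π² + ln²0.170) = 0.491.
Then ω_n = 4/(ζ t_s) = 4/(0.491 × 3.23) = 2.52 rad/s.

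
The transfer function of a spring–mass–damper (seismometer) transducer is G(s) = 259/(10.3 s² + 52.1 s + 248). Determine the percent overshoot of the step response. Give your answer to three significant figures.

Dividing through by 10.3: denominator becomes s² + 5.058 s + 24.08.
So ω_n = √24.08 = 4.91 rad/s and ζ = 5.058/(2·4.91) = 0.515.
%OS = 100 e^{−πζ/√(1−ζ²)} with ζ = 0.515 gives 15.1%.

%OS ≈ 15.1%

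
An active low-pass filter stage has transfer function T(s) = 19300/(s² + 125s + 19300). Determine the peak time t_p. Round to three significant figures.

t_p ≈ 0.0253 s

ω_n = √19300 = 139 rad/s; ζ = 125/(2·139) = 0.450.
ω_d = ω_n√(1−ζ²) = 124 rad/s. Then t_p = π/ω_d = 0.0253 s.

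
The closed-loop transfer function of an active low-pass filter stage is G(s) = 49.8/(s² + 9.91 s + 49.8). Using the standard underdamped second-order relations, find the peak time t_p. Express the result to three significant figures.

ω_n = √49.8 = 7.06 rad/s; ζ = 9.91/(2·7.06) = 0.702.
ω_d = ω_n√(1−ζ²) = 5.02 rad/s. Then t_p = π/ω_d = 0.625 s.

t_p ≈ 0.625 s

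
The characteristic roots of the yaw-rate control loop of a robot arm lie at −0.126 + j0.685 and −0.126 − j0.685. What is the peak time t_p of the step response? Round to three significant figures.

t_p ≈ 4.59 s

t_p = π/ω_d with ω_d = 0.685 (the imaginary part), so t_p = 4.59 s.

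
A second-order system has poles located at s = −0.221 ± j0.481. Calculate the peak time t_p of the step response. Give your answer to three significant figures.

t_p ≈ 6.53 s

t_p = π/ω_d with ω_d = 0.481 (the imaginary part), so t_p = 6.53 s.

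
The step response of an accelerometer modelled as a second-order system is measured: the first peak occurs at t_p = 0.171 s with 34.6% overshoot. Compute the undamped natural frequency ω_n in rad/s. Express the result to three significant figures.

The overshoot fixes ζ = −ln(OS)/√(π²+ln²(OS)) = 0.320.
t_p = π/ω_d ⇒ ω_d = 18.4 rad/s; then ω_n = ω_d/√(1−ζ²) = 19.4 rad/s.

ω_n ≈ 19.4 rad/s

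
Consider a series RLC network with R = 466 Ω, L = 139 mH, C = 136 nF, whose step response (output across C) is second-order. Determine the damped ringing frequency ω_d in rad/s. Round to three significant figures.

ω_d ≈ 7080 rad/s

For a series RLC circuit (capacitor voltage as output), ω_n = 1/√(LC) = 1/√(139 mH · 136 nF) = 7270 rad/s.
ζ = (R/2)·√(C/L) = (466/2)·√(136 nF/139 mH) = 0.230.
ω_d = ω_n√(1−ζ²) = 7080 rad/s.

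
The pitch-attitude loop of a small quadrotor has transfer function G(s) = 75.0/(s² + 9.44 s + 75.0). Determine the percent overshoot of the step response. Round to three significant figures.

Matching coefficients with s² + 2ζω_n s + ω_n² gives ω_n² = 75.0 ⇒ ω_n = 8.66 rad/s, and ζ = 9.44/(2ω_n) = 0.545.
Overshoot: exp(−π·0.545/√(1−0.545²)) = 0.130, i.e. 13.0%.

%OS ≈ 13.0%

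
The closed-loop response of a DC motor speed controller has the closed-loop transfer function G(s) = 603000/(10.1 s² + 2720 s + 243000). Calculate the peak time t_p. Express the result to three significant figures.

t_p ≈ 0.0408 s

Dividing through by 10.1: denominator becomes s² + 269.3 s + 24060.
So ω_n = √24060 = 155 rad/s and ζ = 269.3/(2·155) = 0.868.
ω_d = 155·√(1 − 0.868²) = 77.0 rad/s. t_p = π/ω_d = 0.0408 s.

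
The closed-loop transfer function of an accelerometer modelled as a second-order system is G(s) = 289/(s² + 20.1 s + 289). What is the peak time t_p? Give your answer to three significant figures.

t_p ≈ 0.229 s

Matching coefficients with s² + 2ζω_n s + ω_n² gives ω_n² = 289 ⇒ ω_n = 17.0 rad/s, and ζ = 20.1/(2ω_n) = 0.591.
ω_d = 17.0·√(1 − 0.591²) = 13.7 rad/s. Then t_p = π/ω_d = 0.229 s.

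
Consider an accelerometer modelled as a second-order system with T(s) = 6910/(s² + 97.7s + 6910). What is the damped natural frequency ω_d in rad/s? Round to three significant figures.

ω_n = √6910 = 83.1 rad/s; ζ = 97.7/(2·83.1) = 0.588.
The damped frequency ω_d = ω_n√(1−ζ²) = 67.3 rad/s.

ω_d ≈ 67.3 rad/s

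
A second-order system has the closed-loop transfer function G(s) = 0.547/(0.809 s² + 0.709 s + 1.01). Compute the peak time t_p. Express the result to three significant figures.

t_p ≈ 3.06 s

Dividing through by 0.809: denominator becomes s² + 0.8764 s + 1.248.
So ω_n = √1.248 = 1.12 rad/s and ζ = 0.8764/(2·1.12) = 0.392.
The damped frequency ω_d = ω_n√(1−ζ²) = 1.03 rad/s. t_p = π/ω_d = 3.06 s.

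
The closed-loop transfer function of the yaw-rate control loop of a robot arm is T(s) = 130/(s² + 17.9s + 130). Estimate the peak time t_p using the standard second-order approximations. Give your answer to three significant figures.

Comparing the denominator to s² + 2ζω_n s + ω_n²: ω_n = √130 = 11.4 rad/s, and 2ζω_n = 17.9 so ζ = 17.9/(2·11.4) = 0.785.
ω_d = ω_n√(1−ζ²) = 7.06 rad/s. Then t_p = π/ω_d = 0.445 s.

t_p ≈ 0.445 s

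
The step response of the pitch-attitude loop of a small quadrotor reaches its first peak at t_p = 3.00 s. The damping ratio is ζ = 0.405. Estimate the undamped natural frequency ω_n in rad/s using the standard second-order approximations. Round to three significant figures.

Peak time t_p = π/ω_d, so ω_d = π/t_p = π/3.00 = 1.05 rad/s.
ω_n = ω_d/√(1−ζ²) = 1.05/√0.836 = 1.15 rad/s.

ω_n ≈ 1.15 rad/s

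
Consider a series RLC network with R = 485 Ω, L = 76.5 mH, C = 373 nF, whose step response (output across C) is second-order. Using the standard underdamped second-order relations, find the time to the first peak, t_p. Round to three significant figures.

t_p ≈ 0.000628 s

For a series RLC circuit (capacitor voltage as output), ω_n = 1/√(LC) = 1/√(76.5 mH · 373 nF) = 5920 rad/s.
ζ = (R/2)·√(C/L) = (485/2)·√(373 nF/76.5 mH) = 0.535.
ω_d = ω_n√(1−ζ²) = 5000 rad/s. t_p = π/ω_d = 0.000628 s.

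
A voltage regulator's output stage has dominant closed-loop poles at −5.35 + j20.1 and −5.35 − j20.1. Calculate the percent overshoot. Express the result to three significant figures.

%OS ≈ 43.3%

With σ = 5.35, ω_d = 20.1: ω_n = √(σ²+ω_d²) = 20.8 rad/s, ζ = σ/ω_n = 0.257.
%OS = 100·exp(−πζ/√(1−ζ²)) = 43.3%.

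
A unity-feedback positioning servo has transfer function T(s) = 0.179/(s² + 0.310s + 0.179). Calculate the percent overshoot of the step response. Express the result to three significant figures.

ω_n = √0.179 = 0.423 rad/s; ζ = 0.310/(2·0.423) = 0.366.
Overshoot: exp(−π·0.366/√(1−0.366²)) = 0.290, i.e. 29.0%.

%OS ≈ 29.0%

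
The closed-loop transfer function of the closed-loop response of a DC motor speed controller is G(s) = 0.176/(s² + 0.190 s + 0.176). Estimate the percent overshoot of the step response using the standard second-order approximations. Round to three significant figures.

%OS ≈ 48.2%

Matching coefficients with s² + 2ζω_n s + ω_n² gives ω_n² = 0.176 ⇒ ω_n = 0.420 rad/s, and ζ = 0.190/(2ω_n) = 0.226.
Overshoot: exp(−π·0.226/√(1−0.226²)) = 0.482, i.e. 48.2%.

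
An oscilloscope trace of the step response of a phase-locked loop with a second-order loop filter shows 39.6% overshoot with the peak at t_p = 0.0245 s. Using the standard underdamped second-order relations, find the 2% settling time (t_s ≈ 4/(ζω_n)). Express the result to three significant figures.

t_s ≈ 0.106 s

ζ from %OS: ζ = |ln 0.396|/√(π²+ln²0.396) = 0.283.
From t_p = π/ω_d, ω_d = π/0.0245 = 128 rad/s, so ω_n = ω_d/√(1−ζ²) = 134 rad/s.
t_s ≈ 4/(ζω_n) = 4/(0.283·134) = 0.106 s.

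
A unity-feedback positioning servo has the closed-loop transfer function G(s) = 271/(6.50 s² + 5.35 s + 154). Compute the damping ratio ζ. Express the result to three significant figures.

Dividing through by 6.50: denominator becomes s² + 0.8231 s + 23.69.
So ω_n = √23.69 = 4.87 rad/s and ζ = 0.8231/(2·4.87) = 0.0845.

ζ ≈ 0.0845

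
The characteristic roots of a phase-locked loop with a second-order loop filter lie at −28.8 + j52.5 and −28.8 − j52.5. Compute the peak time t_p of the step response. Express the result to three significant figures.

t_p = π/ω_d with ω_d = 52.5 (the imaginary part), so t_p = 0.0598 s.

t_p ≈ 0.0598 s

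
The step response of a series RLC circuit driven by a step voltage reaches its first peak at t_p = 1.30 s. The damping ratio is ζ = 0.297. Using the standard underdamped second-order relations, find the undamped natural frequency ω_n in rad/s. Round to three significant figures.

Peak time t_p = π/ω_d, so ω_d = π/t_p = π/1.30 = 2.42 rad/s.
ω_n = ω_d/√(1−ζ²) = 2.42/√0.912 = 2.53 rad/s.

ω_n ≈ 2.53 rad/s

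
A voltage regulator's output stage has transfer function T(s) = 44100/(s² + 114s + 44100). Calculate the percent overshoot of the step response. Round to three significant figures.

Matching coefficients with s² + 2ζω_n s + ω_n² gives ω_n² = 44100 ⇒ ω_n = 210 rad/s, and ζ = 114/(2ω_n) = 0.271.
Overshoot: exp(−π·0.271/√(1−0.271²)) = 0.412, i.e. 41.2%.

%OS ≈ 41.2%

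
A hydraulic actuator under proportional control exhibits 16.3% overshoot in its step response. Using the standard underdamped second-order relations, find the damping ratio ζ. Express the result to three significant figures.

ζ ≈ 0.500

ζ = −ln(OS)/√(π² + (ln OS)²). With OS = 0.163, ln OS = −1.814 and ζ = 1.814/3.628 = 0.500.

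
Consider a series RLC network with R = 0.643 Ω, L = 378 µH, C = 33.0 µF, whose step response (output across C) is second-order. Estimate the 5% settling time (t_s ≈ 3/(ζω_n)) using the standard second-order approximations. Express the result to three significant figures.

For a series RLC circuit (capacitor voltage as output), ω_n = 1/√(LC) = 1/√(378 µH · 33.0 µF) = 8950 rad/s.
ζ = (R/2)·√(C/L) = (0.643/2)·√(33.0 µF/378 µH) = 0.0950.
t_s ≈ 3/(ζω_n) = 0.00353 s.

t_s ≈ 0.00353 s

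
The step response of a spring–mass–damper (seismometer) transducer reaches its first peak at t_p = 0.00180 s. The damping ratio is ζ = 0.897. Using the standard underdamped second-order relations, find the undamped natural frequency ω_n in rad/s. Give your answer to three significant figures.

ω_n ≈ 3950 rad/s

Peak time t_p = π/ω_d, so ω_d = π/t_p = π/0.00180 = 1750 rad/s.
ω_n = ω_d/√(1−ζ²) = 1750/√0.195 = 3950 rad/s.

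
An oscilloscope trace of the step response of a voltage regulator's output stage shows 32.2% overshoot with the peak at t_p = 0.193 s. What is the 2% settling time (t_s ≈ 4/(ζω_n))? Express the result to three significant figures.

t_s ≈ 0.681 s

The overshoot fixes ζ = −ln(OS)/√(π²+ln²(OS)) = 0.339.
t_p = π/ω_d ⇒ ω_d = 16.3 rad/s; then ω_n = ω_d/√(1−ζ²) = 17.3 rad/s.
t_s ≈ 4/(ζω_n) = 4/(0.339·17.3) = 0.681 s.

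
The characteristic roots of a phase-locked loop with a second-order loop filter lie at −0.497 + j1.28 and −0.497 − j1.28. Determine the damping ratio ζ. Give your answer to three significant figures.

ζ ≈ 0.362

The poles are at −σ ± jω_d with σ = 0.497 and ω_d = 1.28, so ω_n = √(σ²+ω_d²) = 1.37 rad/s and ζ = σ/ω_n = 0.362.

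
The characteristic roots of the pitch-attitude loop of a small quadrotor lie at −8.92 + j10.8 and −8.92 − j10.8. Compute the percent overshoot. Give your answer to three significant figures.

%OS ≈ 7.47%

|pole| = ω_n = √(8.92² + 10.8²) = 14.0 rad/s; ζ = cos θ = σ/ω_n = 0.637.
%OS = 100·exp(−πζ/√(1−ζ²)) = 7.47%.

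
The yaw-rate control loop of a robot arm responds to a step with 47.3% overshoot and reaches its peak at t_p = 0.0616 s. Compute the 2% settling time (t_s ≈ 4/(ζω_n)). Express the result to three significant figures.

From the overshoot, ζ = −ln(OS)/√(π²+ln²(OS)) = 0.232.
From t_p = π/ω_d, ω_d = π/0.0616 = 51.0 rad/s, so ω_n = ω_d/√(1−ζ²) = 52.4 rad/s.
t_s ≈ 4/(ζω_n) = 4/(0.232·52.4) = 0.329 s.

t_s ≈ 0.329 s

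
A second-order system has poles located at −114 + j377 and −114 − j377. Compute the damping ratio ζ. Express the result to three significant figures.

The poles are at −σ ± jω_d with σ = 114 and ω_d = 377, so ω_n = √(σ²+ω_d²) = 394 rad/s and ζ = σ/ω_n = 0.289.

ζ ≈ 0.289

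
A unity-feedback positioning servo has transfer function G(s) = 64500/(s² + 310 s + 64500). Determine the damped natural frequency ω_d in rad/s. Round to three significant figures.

ω_d ≈ 201 rad/s

ω_n = √64500 = 254 rad/s; ζ = 310/(2·254) = 0.610.
ω_d = 254·√(1 − 0.610²) = 201 rad/s.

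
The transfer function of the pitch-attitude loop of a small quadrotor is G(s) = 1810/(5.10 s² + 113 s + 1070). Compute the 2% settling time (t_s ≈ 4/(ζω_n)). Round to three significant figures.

Dividing through by 5.10: denominator becomes s² + 22.16 s + 209.8.
So ω_n = √209.8 = 14.5 rad/s and ζ = 22.16/(2·14.5) = 0.765.
t_s ≈ 4/(ζω_n) = 0.361 s.

t_s ≈ 0.361 s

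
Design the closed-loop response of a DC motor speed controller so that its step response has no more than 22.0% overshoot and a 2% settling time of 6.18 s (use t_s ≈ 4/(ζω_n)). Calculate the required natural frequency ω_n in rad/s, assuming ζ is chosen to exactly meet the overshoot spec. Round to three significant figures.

ω_n ≈ 1.49 rad/s

Inverting the overshoot relation: ζ = |ln 0.220|/√(π² + ln²0.220) = 0.434.
From t_s ≈ 4/(ζω_n): ω_n = 4/(ζ·t_s) = 4/(0.434·6.18) = 1.49 rad/s.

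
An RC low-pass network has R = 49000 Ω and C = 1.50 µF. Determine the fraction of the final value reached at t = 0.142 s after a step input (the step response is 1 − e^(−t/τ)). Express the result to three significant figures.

τ = RC = 49000 × 1.50 µF = 0.0735 s.
y(t)/y_∞ = 1 − e^(−t/τ) = 1 − e^(−0.142/0.0735) = 1 − e^(−1.93) = 0.855.

y/y_∞ ≈ 0.855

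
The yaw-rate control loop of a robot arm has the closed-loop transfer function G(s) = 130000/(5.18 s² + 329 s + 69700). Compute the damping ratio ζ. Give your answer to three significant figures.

ζ ≈ 0.274

Dividing through by 5.18: denominator becomes s² + 63.51 s + 13460.
So ω_n = √13460 = 116 rad/s and ζ = 63.51/(2·116) = 0.274.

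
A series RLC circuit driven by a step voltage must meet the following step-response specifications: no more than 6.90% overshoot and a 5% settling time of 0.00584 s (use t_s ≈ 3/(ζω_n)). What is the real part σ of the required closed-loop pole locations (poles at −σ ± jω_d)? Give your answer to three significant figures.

σ ≈ 514

The settling-time spec alone fixes σ = ζω_n = 3/t_s = 3/0.00584 = 514.
(Overshoot then fixes ζ = 0.648 and hence ω_d = σ·√(1−ζ²)/ζ = 604 rad/s.)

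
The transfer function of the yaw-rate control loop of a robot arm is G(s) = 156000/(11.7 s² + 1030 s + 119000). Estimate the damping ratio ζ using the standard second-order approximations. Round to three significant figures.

ζ ≈ 0.436

Dividing through by 11.7: denominator becomes s² + 88.03 s + 10170.
So ω_n = √10170 = 101 rad/s and ζ = 88.03/(2·101) = 0.436.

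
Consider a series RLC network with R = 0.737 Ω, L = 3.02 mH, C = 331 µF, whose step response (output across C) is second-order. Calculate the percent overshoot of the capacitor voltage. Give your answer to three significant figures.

For a series RLC circuit (capacitor voltage as output), ω_n = 1/√(LC) = 1/√(3.02 mH · 331 µF) = 1000 rad/s.
ζ = (R/2)·√(C/L) = (0.737/2)·√(331 µF/3.02 mH) = 0.122.
%OS = 100·exp(−πζ/√(1−ζ²)) = 68.0%.

%OS ≈ 68.0%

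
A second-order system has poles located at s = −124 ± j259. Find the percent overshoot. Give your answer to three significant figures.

%OS ≈ 22.2%

The poles are at −σ ± jω_d with σ = 124 and ω_d = 259, so ω_n = √(σ²+ω_d²) = 287 rad/s and ζ = σ/ω_n = 0.432.
Overshoot: exp(−π·0.432/√(1−0.432²)) = 0.222, i.e. 22.2%.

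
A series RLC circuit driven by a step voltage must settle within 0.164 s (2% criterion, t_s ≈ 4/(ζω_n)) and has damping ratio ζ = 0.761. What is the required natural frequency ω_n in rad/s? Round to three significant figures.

Rearranging t_s ≈ 4/(ζω_n) gives ω_n = 4/(ζ·t_s) = 4/(0.761 × 0.164) = 32.1 rad/s.

ω_n ≈ 32.1 rad/s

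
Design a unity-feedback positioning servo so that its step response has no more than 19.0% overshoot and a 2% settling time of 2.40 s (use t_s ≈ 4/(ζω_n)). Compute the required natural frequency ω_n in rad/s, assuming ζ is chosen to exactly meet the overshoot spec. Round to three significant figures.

ω_n ≈ 3.57 rad/s

From %OS = 100·exp(−πζ/√(1−ζ²)), invert to get ζ = −ln(OS)/√(π² + ln²(OS)) with OS = 0.190.
−ln 0.190 = 1.661, so ζ = 1.661/√(π² + 2.758) = 0.467.
From t_s ≈ 4/(ζω_n): ω_n = 4/(ζ·t_s) = 4/(0.467·2.40) = 3.57 rad/s.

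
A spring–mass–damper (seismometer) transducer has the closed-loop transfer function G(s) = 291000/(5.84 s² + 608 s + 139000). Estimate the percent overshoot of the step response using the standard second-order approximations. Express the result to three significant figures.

Dividing through by 5.84: denominator becomes s² + 104.1 s + 23800.
So ω_n = √23800 = 154 rad/s and ζ = 104.1/(2·154) = 0.337.
%OS = 100·exp(−πζ/√(1−ζ²)) = 32.4%.

%OS ≈ 32.4%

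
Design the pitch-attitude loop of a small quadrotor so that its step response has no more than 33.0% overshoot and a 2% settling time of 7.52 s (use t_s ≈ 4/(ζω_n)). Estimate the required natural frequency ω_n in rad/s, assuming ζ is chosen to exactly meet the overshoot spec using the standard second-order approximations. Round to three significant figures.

ω_n ≈ 1.60 rad/s

ζ = −ln(OS)/√(π² + (ln OS)²). With OS = 0.330, ln OS = −1.109 and ζ = 1.109/3.331 = 0.333.
From t_s ≈ 4/(ζω_n): ω_n = 4/(ζ·t_s) = 4/(0.333·7.52) = 1.60 rad/s.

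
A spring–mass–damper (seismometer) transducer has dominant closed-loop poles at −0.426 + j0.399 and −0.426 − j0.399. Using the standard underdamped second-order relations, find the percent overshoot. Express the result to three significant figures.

%OS ≈ 3.49%

The poles are at −σ ± jω_d with σ = 0.426 and ω_d = 0.399, so ω_n = √(σ²+ω_d²) = 0.584 rad/s and ζ = σ/ω_n = 0.730.
Overshoot: exp(−π·0.730/√(1−0.730²)) = 0.0349, i.e. 3.49%.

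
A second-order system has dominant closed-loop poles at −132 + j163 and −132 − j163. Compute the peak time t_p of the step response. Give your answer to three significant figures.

t_p = π/ω_d with ω_d = 163 (the imaginary part), so t_p = 0.0193 s.

t_p ≈ 0.0193 s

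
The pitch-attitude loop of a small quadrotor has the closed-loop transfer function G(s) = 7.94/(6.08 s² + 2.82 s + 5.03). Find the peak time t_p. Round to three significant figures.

t_p ≈ 3.57 s

Dividing through by 6.08: denominator becomes s² + 0.4638 s + 0.8273.
So ω_n = √0.8273 = 0.910 rad/s and ζ = 0.4638/(2·0.910) = 0.255.
The damped frequency ω_d = ω_n√(1−ζ²) = 0.880 rad/s. t_p = π/ω_d = 3.57 s.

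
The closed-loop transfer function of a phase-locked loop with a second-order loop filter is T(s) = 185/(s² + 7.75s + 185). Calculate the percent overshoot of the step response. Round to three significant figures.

Comparing the denominator to s² + 2ζω_n s + ω_n²: ω_n = √185 = 13.6 rad/s, and 2ζω_n = 7.75 so ζ = 7.75/(2·13.6) = 0.285.
%OS = 100 e^{−πζ/√(1−ζ²)} with ζ = 0.285 gives 39.3%.

%OS ≈ 39.3%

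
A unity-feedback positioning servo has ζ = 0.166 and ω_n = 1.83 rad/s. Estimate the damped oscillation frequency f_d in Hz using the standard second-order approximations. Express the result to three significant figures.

ω_d = ω_n√(1−ζ²) = 1.83·√0.972 = 1.80 rad/s.
f_d = ω_d/(2π) = 0.287 Hz.

f_d ≈ 0.287 Hz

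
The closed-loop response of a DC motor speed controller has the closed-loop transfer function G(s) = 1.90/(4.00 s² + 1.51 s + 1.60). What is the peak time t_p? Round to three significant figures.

Dividing through by 4.00: denominator becomes s² + 0.3775 s + 0.4000.
So ω_n = √0.4000 = 0.632 rad/s and ζ = 0.3775/(2·0.632) = 0.298.
ω_d = ω_n√(1−ζ²) = 0.604 rad/s. t_p = π/ω_d = 5.20 s.

t_p ≈ 5.20 s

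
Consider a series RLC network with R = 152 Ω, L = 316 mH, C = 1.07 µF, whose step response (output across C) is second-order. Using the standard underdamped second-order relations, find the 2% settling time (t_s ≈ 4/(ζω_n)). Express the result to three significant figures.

t_s ≈ 0.0166 s

For a series RLC circuit (capacitor voltage as output), ω_n = 1/√(LC) = 1/√(316 mH · 1.07 µF) = 1720 rad/s.
ζ = (R/2)·√(C/L) = (152/2)·√(1.07 µF/316 mH) = 0.140.
t_s ≈ 4/(ζω_n) = 0.0166 s.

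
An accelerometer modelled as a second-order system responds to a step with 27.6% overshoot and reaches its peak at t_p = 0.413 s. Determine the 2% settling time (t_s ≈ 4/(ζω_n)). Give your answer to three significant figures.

t_s ≈ 1.28 s

From the overshoot, ζ = −ln(OS)/√(π²+ln²(OS)) = 0.379.
From t_p = π/ω_d, ω_d = π/0.413 = 7.61 rad/s, so ω_n = ω_d/√(1−ζ²) = 8.22 rad/s.
t_s ≈ 4/(ζω_n) = 4/(0.379·8.22) = 1.28 s.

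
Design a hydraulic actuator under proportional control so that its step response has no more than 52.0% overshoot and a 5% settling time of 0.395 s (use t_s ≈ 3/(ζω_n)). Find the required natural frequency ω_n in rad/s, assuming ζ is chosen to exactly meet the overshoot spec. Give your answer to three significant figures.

ω_n ≈ 37.3 rad/s

From %OS = 100·exp(−πζ/√(1−ζ²)), invert to get ζ = −ln(OS)/√(π² + ln²(OS)) with OS = 0.520.
−ln 0.520 = 0.6539, so ζ = 0.6539/√(π² + 0.4276) = 0.204.
From t_s ≈ 3/(ζω_n): ω_n = 3/(ζ·t_s) = 3/(0.204·0.395) = 37.3 rad/s.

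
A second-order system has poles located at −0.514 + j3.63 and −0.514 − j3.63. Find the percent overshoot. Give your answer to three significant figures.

The poles are at −σ ± jω_d with σ = 0.514 and ω_d = 3.63, so ω_n = √(σ²+ω_d²) = 3.67 rad/s and ζ = σ/ω_n = 0.140.
Overshoot: exp(−π·0.140/√(1−0.140²)) = 0.641, i.e. 64.1%.

%OS ≈ 64.1%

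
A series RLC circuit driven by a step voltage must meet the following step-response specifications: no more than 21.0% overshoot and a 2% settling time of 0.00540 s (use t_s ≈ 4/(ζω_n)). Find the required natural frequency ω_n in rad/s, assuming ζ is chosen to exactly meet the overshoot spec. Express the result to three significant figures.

Inverting the overshoot relation: ζ = |ln 0.210|/√(π² + ln²0.210) = 0.445.
Then ω_n = 4/(ζ t_s) = 4/(0.445 × 0.00540) = 1660 rad/s.

ω_n ≈ 1660 rad/s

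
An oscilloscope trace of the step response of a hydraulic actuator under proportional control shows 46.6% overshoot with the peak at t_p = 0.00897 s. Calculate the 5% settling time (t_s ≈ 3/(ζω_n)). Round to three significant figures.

t_s ≈ 0.0352 s

ζ from %OS: ζ = |ln 0.466|/√(π²+ln²0.466) = 0.236.
From t_p = π/ω_d, ω_d = π/0.00897 = 350 rad/s, so ω_n = ω_d/√(1−ζ²) = 360 rad/s.
t_s ≈ 3/(ζω_n) = 3/(0.236·360) = 0.0352 s.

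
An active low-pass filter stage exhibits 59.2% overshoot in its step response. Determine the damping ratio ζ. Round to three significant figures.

ζ = −ln(OS)/√(π² + (ln OS)²). With OS = 0.592, ln OS = −0.5242 and ζ = 0.5242/3.185 = 0.165.

ζ ≈ 0.165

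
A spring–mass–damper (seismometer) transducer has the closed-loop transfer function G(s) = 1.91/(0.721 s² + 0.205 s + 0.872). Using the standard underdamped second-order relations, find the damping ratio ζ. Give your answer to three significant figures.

ζ ≈ 0.129

Dividing through by 0.721: denominator becomes s² + 0.2843 s + 1.209.
So ω_n = √1.209 = 1.10 rad/s and ζ = 0.2843/(2·1.10) = 0.129.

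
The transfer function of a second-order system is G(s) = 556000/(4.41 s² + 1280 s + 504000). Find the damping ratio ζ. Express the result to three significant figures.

Dividing through by 4.41: denominator becomes s² + 290.2 s + 114300.
So ω_n = √114300 = 338 rad/s and ζ = 290.2/(2·338) = 0.429.

ζ ≈ 0.429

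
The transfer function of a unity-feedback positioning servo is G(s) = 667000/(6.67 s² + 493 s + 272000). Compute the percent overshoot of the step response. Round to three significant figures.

Dividing through by 6.67: denominator becomes s² + 73.91 s + 40780.
So ω_n = √40780 = 202 rad/s and ζ = 73.91/(2·202) = 0.183.
Overshoot: exp(−π·0.183/√(1−0.183²)) = 0.557, i.e. 55.7%.

%OS ≈ 55.7%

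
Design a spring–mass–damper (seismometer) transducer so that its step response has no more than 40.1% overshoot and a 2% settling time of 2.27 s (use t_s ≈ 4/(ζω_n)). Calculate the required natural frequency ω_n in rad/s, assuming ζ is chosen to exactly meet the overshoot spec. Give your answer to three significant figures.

ω_n ≈ 6.31 rad/s

Inverting the overshoot relation: ζ = |ln 0.401|/√(π² + ln²0.401) = 0.279.
Then ω_n = 4/(ζ t_s) = 4/(0.279 × 2.27) = 6.31 rad/s.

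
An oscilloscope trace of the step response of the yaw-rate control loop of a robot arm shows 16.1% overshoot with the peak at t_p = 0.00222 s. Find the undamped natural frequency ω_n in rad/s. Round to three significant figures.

ω_n ≈ 1640 rad/s

ζ from %OS: ζ = |ln 0.161|/√(π²+ln²0.161) = 0.503.
t_p = π/ω_d ⇒ ω_d = 1420 rad/s; then ω_n = ω_d/√(1−ζ²) = 1640 rad/s.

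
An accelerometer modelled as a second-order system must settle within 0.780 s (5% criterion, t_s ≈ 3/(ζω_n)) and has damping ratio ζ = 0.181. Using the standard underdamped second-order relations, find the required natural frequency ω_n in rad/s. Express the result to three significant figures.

ω_n ≈ 21.2 rad/s

Rearranging t_s ≈ 3/(ζω_n) gives ω_n = 3/(ζ·t_s) = 3/(0.181 × 0.780) = 21.2 rad/s.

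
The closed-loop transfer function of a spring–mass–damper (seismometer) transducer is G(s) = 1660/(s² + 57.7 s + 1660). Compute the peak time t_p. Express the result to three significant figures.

t_p ≈ 0.109 s

ω_n = √1660 = 40.7 rad/s; ζ = 57.7/(2·40.7) = 0.708.
The damped frequency ω_d = ω_n√(1−ζ²) = 28.8 rad/s. Then t_p = π/ω_d = 0.109 s.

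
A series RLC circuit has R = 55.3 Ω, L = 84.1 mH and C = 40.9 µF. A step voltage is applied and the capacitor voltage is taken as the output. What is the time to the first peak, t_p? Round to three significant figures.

For a series RLC circuit (capacitor voltage as output), ω_n = 1/√(LC) = 1/√(84.1 mH · 40.9 µF) = 539 rad/s.
ζ = (R/2)·√(C/L) = (55.3/2)·√(40.9 µF/84.1 mH) = 0.610.
ω_d = 539·√(1 − 0.610²) = 427 rad/s. t_p = π/ω_d = 0.00735 s.

t_p ≈ 0.00735 s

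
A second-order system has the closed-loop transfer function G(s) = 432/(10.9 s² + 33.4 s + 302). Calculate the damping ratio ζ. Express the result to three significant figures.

Dividing through by 10.9: denominator becomes s² + 3.064 s + 27.71.
So ω_n = √27.71 = 5.26 rad/s and ζ = 3.064/(2·5.26) = 0.291.

ζ ≈ 0.291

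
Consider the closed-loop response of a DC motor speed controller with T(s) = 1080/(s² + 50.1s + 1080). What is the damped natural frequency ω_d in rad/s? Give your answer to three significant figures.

ω_n = √1080 = 32.9 rad/s; ζ = 50.1/(2·32.9) = 0.762.
The damped frequency ω_d = ω_n√(1−ζ²) = 21.3 rad/s.

ω_d ≈ 21.3 rad/s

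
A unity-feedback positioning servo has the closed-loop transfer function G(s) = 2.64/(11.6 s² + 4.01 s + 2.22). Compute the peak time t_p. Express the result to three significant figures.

t_p ≈ 7.82 s

Dividing through by 11.6: denominator becomes s² + 0.3457 s + 0.1914.
So ω_n = √0.1914 = 0.437 rad/s and ζ = 0.3457/(2·0.437) = 0.395.
ω_d = ω_n√(1−ζ²) = 0.402 rad/s. t_p = π/ω_d = 7.82 s.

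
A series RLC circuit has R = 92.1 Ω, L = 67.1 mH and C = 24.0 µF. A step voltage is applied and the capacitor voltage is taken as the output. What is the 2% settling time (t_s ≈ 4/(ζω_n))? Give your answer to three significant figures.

For a series RLC circuit (capacitor voltage as output), ω_n = 1/√(LC) = 1/√(67.1 mH · 24.0 µF) = 788 rad/s.
ζ = (R/2)·√(C/L) = (92.1/2)·√(24.0 µF/67.1 mH) = 0.871.
t_s ≈ 4/(ζω_n) = 0.00583 s.

t_s ≈ 0.00583 s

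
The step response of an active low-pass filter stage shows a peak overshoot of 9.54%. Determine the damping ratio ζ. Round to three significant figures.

From %OS = 100·exp(−πζ/√(1−ζ²)), invert to get ζ = −ln(OS)/√(π² + ln²(OS)) with OS = 0.0954.
−ln 0.0954 = 2.350, so ζ = 2.350/√(π² + 5.521) = 0.599.

ζ ≈ 0.599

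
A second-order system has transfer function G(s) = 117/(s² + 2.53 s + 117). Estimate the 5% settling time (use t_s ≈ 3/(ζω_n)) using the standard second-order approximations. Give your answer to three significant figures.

Comparing the denominator to s² + 2ζω_n s + ω_n²: ω_n = √117 = 10.8 rad/s, and 2ζω_n = 2.53 so ζ = 2.53/(2·10.8) = 0.117.
t_s ≈ 3/(ζω_n) = 3/(0.117·10.8) = 2.37 s.

t_s ≈ 2.37 s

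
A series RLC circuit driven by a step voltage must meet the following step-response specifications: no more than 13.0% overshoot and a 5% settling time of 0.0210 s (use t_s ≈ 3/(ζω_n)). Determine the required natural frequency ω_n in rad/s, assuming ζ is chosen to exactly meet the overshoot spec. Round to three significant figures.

Inverting the overshoot relation: ζ = |ln 0.130|/√(π² + ln²0.130) = 0.545.
Then ω_n = 3/(ζ t_s) = 3/(0.545 × 0.0210) = 262 rad/s.

ω_n ≈ 262 rad/s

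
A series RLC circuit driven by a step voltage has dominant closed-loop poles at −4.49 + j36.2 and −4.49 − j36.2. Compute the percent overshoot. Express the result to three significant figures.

%OS ≈ 67.7%

With σ = 4.49, ω_d = 36.2: ω_n = √(σ²+ω_d²) = 36.5 rad/s, ζ = σ/ω_n = 0.123.
%OS = 100·exp(−πζ/√(1−ζ²)) = 67.7%.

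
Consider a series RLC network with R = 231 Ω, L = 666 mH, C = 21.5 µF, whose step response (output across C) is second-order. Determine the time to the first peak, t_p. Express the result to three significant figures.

For a series RLC circuit (capacitor voltage as output), ω_n = 1/√(LC) = 1/√(666 mH · 21.5 µF) = 264 rad/s.
ζ = (R/2)·√(C/L) = (231/2)·√(21.5 µF/666 mH) = 0.656.
The damped frequency ω_d = ω_n√(1−ζ²) = 199 rad/s. t_p = π/ω_d = 0.0158 s.

t_p ≈ 0.0158 s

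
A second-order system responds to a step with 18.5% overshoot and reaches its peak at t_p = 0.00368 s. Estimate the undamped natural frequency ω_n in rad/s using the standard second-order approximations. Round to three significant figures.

ω_n ≈ 969 rad/s

From the overshoot, ζ = −ln(OS)/√(π²+ln²(OS)) = 0.473.
From t_p = π/ω_d, ω_d = π/0.00368 = 854 rad/s, so ω_n = ω_d/√(1−ζ²) = 969 rad/s.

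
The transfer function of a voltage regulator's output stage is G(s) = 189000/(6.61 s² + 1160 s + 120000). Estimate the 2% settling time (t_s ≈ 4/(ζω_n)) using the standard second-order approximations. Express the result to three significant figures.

Dividing through by 6.61: denominator becomes s² + 175.5 s + 18150.
So ω_n = √18150 = 135 rad/s and ζ = 175.5/(2·135) = 0.651.
t_s ≈ 4/(ζω_n) = 0.0456 s.

t_s ≈ 0.0456 s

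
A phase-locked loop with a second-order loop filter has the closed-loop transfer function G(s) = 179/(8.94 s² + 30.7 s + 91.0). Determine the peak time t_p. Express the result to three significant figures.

t_p ≈ 1.17 s

Dividing through by 8.94: denominator becomes s² + 3.434 s + 10.18.
So ω_n = √10.18 = 3.19 rad/s and ζ = 3.434/(2·3.19) = 0.538.
ω_d = ω_n√(1−ζ²) = 2.69 rad/s. t_p = π/ω_d = 1.17 s.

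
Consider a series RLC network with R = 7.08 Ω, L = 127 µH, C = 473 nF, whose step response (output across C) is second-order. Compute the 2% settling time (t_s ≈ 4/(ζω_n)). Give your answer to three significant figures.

For a series RLC circuit (capacitor voltage as output), ω_n = 1/√(LC) = 1/√(127 µH · 473 nF) = 129000 rad/s.
ζ = (R/2)·√(C/L) = (7.08/2)·√(473 nF/127 µH) = 0.216.
t_s ≈ 4/(ζω_n) = 0.000144 s.

t_s ≈ 0.000144 s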